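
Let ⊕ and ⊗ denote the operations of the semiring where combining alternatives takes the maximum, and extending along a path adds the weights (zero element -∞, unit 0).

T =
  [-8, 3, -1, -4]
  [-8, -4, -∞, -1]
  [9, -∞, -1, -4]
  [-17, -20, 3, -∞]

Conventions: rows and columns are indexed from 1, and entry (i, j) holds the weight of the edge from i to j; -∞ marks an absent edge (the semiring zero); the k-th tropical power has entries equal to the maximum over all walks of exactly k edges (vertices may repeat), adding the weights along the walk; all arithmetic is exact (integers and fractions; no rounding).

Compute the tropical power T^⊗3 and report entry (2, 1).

T^⊗2:
  [8, -1, -1, 2]
  [-12, -5, 2, -5]
  [8, 12, 8, 5]
  [12, -14, 2, -1]
T^⊗3:
  [8, 11, 7, 4]
  [11, -9, 1, -2]
  [17, 11, 8, 11]
  [11, 15, 11, 8]
Key observation: the optimum is the walk 2->4->3->1, with weight (-1) + 3 + 9 = 11.
Optimal value attained by: walk 2->4->3->1.
Answer: (T^⊗3)[2][1] = 11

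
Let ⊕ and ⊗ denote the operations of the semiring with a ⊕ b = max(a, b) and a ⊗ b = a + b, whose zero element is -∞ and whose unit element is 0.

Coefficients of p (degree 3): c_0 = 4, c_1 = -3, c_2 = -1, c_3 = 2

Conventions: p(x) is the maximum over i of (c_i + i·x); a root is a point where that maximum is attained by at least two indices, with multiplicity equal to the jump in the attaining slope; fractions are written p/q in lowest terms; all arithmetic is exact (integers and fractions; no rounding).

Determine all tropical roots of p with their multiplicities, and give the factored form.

hull edge (i=0, c=4) to (i=3, c=2): slope -2/3, span 3
Factored form: p(x) = 2 ⊗ (x ⊕ 2/3) ⊗ (x ⊕ 2/3) ⊗ (x ⊕ 2/3)
Answer: roots = 2/3 (mult 3)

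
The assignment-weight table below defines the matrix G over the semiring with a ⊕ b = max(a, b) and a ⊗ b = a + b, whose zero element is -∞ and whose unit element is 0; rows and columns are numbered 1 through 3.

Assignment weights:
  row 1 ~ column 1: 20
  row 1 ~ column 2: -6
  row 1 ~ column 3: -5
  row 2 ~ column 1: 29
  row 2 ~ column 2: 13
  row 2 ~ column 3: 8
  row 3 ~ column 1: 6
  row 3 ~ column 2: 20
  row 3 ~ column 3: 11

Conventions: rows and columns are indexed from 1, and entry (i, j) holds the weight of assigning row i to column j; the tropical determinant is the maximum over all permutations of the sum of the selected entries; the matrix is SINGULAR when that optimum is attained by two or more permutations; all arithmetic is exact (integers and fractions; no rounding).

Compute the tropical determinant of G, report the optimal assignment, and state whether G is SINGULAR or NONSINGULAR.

σ = (1, 2, 3): 20 + 13 + 11 = 44
σ = (1, 3, 2): 20 + 8 + 20 = 48
σ = (2, 1, 3): (-6) + 29 + 11 = 34
σ = (2, 3, 1): (-6) + 8 + 6 = 8
σ = (3, 1, 2): (-5) + 29 + 20 = 44
σ = (3, 2, 1): (-5) + 13 + 6 = 14
Optimal value attained by: σ = (1, 3, 2).
Answer: det⊕(G) = 48; verdict: NONSINGULAR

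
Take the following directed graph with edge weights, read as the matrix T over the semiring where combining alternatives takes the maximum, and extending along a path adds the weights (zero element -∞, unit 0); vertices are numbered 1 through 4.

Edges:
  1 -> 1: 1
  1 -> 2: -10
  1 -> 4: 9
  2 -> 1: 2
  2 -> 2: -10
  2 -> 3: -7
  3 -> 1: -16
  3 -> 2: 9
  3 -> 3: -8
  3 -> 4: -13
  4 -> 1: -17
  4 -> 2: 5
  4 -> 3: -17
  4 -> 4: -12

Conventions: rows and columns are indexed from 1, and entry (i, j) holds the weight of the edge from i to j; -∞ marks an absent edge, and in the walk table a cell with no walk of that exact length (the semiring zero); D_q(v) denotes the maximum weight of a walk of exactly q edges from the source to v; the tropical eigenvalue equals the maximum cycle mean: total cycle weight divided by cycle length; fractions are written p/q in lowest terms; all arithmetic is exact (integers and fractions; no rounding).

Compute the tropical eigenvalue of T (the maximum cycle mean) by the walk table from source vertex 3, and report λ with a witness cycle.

q=0: [-∞, -∞, 0, -∞]
q=1: [-16, 9, -8, -13]
q=2: [11, 1, 2, -7]
q=3: [12, 11, -6, 20]
q=4: [13, 25, 4, 21]
Optimal cycle mean attained by: cycle 1->4->2->1, total 9 + 5 + 2, length 3.
Answer: λ = 16/3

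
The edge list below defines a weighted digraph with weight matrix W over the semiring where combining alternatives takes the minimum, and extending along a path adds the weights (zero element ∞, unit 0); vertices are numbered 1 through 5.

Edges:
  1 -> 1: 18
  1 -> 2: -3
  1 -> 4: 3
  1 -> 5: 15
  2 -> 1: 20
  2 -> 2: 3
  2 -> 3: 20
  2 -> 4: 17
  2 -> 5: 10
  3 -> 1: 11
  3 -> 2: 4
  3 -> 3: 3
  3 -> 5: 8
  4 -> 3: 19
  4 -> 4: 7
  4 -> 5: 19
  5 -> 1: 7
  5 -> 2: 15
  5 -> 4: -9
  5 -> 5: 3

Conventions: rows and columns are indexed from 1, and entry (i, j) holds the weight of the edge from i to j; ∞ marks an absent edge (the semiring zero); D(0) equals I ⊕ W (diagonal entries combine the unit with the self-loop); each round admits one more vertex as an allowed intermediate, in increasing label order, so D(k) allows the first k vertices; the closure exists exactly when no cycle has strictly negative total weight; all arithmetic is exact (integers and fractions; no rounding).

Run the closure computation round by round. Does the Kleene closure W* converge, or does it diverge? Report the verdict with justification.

D(0):
  [0, -3, ∞, 3, 15]
  [20, 0, 20, 17, 10]
  [11, 4, 0, ∞, 8]
  [∞, ∞, 19, 0, 19]
  [7, 15, ∞, -9, 0]
D(1):
  [0, -3, ∞, 3, 15]
  [20, 0, 20, 17, 10]
  [11, 4, 0, 14, 8]
  [∞, ∞, 19, 0, 19]
  [7, 4, ∞, -9, 0]
D(2):
  [0, -3, 17, 3, 7]
  [20, 0, 20, 17, 10]
  [11, 4, 0, 14, 8]
  [∞, ∞, 19, 0, 19]
  [7, 4, 24, -9, 0]
D(3):
  [0, -3, 17, 3, 7]
  [20, 0, 20, 17, 10]
  [11, 4, 0, 14, 8]
  [30, 23, 19, 0, 19]
  [7, 4, 24, -9, 0]
D(4):
  [0, -3, 17, 3, 7]
  [20, 0, 20, 17, 10]
  [11, 4, 0, 14, 8]
  [30, 23, 19, 0, 19]
  [7, 4, 10, -9, 0]
D(5):
  [0, -3, 17, -2, 7]
  [17, 0, 20, 1, 10]
  [11, 4, 0, -1, 8]
  [26, 23, 19, 0, 19]
  [7, 4, 10, -9, 0]
Key observation: every diagonal entry stays at the unit through all rounds, so no improving cycle exists.
Answer: CONVERGES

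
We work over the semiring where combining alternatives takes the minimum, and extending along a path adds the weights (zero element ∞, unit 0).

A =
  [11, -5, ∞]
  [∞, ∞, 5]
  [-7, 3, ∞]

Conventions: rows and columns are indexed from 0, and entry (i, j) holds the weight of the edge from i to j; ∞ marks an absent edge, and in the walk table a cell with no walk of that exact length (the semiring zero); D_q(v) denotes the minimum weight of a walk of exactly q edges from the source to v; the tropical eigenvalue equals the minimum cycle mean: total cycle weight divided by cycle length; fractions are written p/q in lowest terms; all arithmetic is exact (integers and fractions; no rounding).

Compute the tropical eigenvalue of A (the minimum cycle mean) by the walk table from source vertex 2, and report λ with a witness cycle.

q=0: [∞, ∞, 0]
q=1: [-7, 3, ∞]
q=2: [4, -12, 8]
q=3: [1, -1, -7]
Optimal cycle mean attained by: cycle 0->1->2->0, total (-5) + 5 + (-7), length 3.
Answer: λ = -7/3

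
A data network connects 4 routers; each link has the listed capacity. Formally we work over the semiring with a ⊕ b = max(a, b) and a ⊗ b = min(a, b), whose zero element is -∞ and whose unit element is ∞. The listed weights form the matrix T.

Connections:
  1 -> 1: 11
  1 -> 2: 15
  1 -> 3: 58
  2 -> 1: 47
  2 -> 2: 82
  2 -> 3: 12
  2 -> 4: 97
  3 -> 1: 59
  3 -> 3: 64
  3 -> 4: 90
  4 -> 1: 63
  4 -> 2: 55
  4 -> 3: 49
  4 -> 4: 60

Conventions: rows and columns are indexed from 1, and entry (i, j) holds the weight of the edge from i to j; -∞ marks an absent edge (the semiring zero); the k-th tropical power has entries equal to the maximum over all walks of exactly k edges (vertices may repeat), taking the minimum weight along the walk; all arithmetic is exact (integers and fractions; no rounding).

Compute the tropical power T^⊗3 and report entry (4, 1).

T^⊗2:
  [58, 15, 58, 58]
  [63, 82, 49, 82]
  [63, 55, 64, 64]
  [60, 55, 58, 60]
T^⊗3:
  [58, 55, 58, 58]
  [63, 82, 58, 82]
  [63, 55, 64, 64]
  [60, 55, 58, 60]
Key observation: the optimum is the walk 4->4->4->1, with weight 60 min 60 min 63 = 60.
Optimal value attained by: walk 4->4->4->1.
Answer: (T^⊗3)[4][1] = 60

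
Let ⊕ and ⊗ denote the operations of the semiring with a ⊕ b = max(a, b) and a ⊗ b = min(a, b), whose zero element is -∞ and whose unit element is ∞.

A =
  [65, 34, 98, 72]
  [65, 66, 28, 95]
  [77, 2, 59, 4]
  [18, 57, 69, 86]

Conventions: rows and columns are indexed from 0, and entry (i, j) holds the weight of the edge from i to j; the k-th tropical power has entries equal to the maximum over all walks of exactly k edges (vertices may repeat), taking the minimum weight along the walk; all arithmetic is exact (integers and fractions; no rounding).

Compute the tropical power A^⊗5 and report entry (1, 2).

A^⊗2:
  [77, 57, 69, 72]
  [65, 66, 69, 86]
  [65, 34, 77, 72]
  [69, 57, 69, 86]
A^⊗3:
  [69, 57, 77, 72]
  [69, 66, 69, 86]
  [77, 57, 69, 72]
  [69, 57, 69, 86]
A^⊗4:
  [77, 57, 69, 72]
  [69, 66, 69, 86]
  [69, 57, 77, 72]
  [69, 57, 69, 86]
A^⊗5:
  [69, 57, 77, 72]
  [69, 66, 69, 86]
  [77, 57, 69, 72]
  [69, 57, 69, 86]
Key observation: the optimum is the walk 1->3->2->0->3->2, with weight 95 min 69 min 77 min 72 min 69 = 69.
Optimal value attained by: walk 1->3->2->0->3->2.
Answer: (A^⊗5)[1][2] = 69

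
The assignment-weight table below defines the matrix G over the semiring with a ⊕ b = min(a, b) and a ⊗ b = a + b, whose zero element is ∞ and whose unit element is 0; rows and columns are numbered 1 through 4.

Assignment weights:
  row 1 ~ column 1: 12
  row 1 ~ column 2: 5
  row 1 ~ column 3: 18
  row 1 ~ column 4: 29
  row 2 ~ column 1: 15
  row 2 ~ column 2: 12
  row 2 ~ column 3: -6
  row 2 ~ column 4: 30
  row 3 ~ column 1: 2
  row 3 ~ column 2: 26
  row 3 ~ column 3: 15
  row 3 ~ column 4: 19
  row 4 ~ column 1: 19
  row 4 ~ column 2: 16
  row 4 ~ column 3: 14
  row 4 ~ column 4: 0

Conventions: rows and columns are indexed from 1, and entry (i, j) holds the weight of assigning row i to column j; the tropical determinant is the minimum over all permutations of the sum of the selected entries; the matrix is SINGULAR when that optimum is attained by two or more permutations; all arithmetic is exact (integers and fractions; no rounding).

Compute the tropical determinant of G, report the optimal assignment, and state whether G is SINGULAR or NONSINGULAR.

σ = (1, 2, 3, 4): 12 + 12 + 15 + 0 = 39
σ = (1, 2, 4, 3): 12 + 12 + 19 + 14 = 57
σ = (1, 3, 2, 4): 12 + (-6) + 26 + 0 = 32
σ = (1, 3, 4, 2): 12 + (-6) + 19 + 16 = 41
σ = (1, 4, 2, 3): 12 + 30 + 26 + 14 = 82
σ = (1, 4, 3, 2): 12 + 30 + 15 + 16 = 73
σ = (2, 1, 3, 4): 5 + 15 + 15 + 0 = 35
σ = (2, 1, 4, 3): 5 + 15 + 19 + 14 = 53
σ = (2, 3, 1, 4): 5 + (-6) + 2 + 0 = 1
σ = (2, 3, 4, 1): 5 + (-6) + 19 + 19 = 37
σ = (2, 4, 1, 3): 5 + 30 + 2 + 14 = 51
σ = (2, 4, 3, 1): 5 + 30 + 15 + 19 = 69
σ = (3, 1, 2, 4): 18 + 15 + 26 + 0 = 59
σ = (3, 1, 4, 2): 18 + 15 + 19 + 16 = 68
σ = (3, 2, 1, 4): 18 + 12 + 2 + 0 = 32
σ = (3, 2, 4, 1): 18 + 12 + 19 + 19 = 68
σ = (3, 4, 1, 2): 18 + 30 + 2 + 16 = 66
σ = (3, 4, 2, 1): 18 + 30 + 26 + 19 = 93
σ = (4, 1, 2, 3): 29 + 15 + 26 + 14 = 84
σ = (4, 1, 3, 2): 29 + 15 + 15 + 16 = 75
σ = (4, 2, 1, 3): 29 + 12 + 2 + 14 = 57
σ = (4, 2, 3, 1): 29 + 12 + 15 + 19 = 75
σ = (4, 3, 1, 2): 29 + (-6) + 2 + 16 = 41
σ = (4, 3, 2, 1): 29 + (-6) + 26 + 19 = 68
Optimal value attained by: σ = (2, 3, 1, 4).
Answer: det⊕(G) = 1; verdict: NONSINGULAR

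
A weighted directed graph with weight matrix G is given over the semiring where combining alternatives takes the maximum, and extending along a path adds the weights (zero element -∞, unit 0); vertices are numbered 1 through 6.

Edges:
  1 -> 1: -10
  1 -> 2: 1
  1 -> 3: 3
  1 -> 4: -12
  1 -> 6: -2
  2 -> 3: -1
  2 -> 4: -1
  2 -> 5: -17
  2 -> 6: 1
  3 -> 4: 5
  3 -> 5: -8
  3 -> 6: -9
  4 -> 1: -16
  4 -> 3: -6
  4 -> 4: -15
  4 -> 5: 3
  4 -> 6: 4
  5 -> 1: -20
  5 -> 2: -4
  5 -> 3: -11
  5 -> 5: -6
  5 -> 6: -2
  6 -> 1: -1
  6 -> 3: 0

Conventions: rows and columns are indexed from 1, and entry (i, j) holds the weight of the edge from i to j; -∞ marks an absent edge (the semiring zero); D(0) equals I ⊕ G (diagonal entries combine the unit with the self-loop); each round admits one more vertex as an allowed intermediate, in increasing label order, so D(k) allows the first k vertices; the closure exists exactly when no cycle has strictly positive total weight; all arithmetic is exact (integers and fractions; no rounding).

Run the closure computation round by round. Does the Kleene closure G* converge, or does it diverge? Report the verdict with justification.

D(0):
  [0, 1, 3, -12, -∞, -2]
  [-∞, 0, -1, -1, -17, 1]
  [-∞, -∞, 0, 5, -8, -9]
  [-16, -∞, -6, 0, 3, 4]
  [-20, -4, -11, -∞, 0, -2]
  [-1, -∞, 0, -∞, -∞, 0]
D(1):
  [0, 1, 3, -12, -∞, -2]
  [-∞, 0, -1, -1, -17, 1]
  [-∞, -∞, 0, 5, -8, -9]
  [-16, -15, -6, 0, 3, 4]
  [-20, -4, -11, -32, 0, -2]
  [-1, 0, 2, -13, -∞, 0]
Detection: at round 2, diagonal entry (6, 6) turns strictly positive.
Key observation: the cycle 6->1->2->6 has total weight (-1) + 1 + 1, which is strictly positive.
Answer: DIVERGES — positive cycle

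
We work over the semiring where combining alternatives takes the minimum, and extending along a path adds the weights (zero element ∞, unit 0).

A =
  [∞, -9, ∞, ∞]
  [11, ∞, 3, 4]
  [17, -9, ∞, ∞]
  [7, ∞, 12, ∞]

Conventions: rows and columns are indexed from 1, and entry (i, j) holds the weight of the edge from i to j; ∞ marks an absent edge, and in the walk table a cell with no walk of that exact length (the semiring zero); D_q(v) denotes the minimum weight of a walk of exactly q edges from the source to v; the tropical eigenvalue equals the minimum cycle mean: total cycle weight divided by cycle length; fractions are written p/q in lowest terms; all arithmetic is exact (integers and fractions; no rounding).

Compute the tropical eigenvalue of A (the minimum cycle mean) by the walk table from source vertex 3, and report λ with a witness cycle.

q=0: [∞, ∞, 0, ∞]
q=1: [17, -9, ∞, ∞]
q=2: [2, 8, -6, -5]
q=3: [2, -15, 7, 12]
q=4: [-4, -7, -12, -11]
Optimal cycle mean attained by: cycle 2->3->2, total 3 + (-9), length 2.
Answer: λ = -3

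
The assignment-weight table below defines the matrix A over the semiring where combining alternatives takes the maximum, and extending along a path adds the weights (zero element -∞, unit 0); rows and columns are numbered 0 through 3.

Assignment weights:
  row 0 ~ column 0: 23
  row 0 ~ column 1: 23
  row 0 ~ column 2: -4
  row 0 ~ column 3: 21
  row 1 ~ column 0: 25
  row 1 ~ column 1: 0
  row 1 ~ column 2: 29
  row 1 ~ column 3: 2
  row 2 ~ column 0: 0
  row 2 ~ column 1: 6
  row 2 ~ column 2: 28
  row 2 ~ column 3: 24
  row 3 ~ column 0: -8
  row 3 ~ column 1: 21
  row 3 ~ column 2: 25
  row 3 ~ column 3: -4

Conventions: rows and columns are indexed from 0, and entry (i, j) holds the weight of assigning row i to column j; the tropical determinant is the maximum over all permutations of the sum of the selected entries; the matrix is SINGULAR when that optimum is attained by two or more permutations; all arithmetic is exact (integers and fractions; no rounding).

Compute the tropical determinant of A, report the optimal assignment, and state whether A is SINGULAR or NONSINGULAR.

σ = (0, 1, 2, 3): 23 + 0 + 28 + (-4) = 47
σ = (0, 1, 3, 2): 23 + 0 + 24 + 25 = 72
σ = (0, 2, 1, 3): 23 + 29 + 6 + (-4) = 54
σ = (0, 2, 3, 1): 23 + 29 + 24 + 21 = 97
σ = (0, 3, 1, 2): 23 + 2 + 6 + 25 = 56
σ = (0, 3, 2, 1): 23 + 2 + 28 + 21 = 74
σ = (1, 0, 2, 3): 23 + 25 + 28 + (-4) = 72
σ = (1, 0, 3, 2): 23 + 25 + 24 + 25 = 97
σ = (1, 2, 0, 3): 23 + 29 + 0 + (-4) = 48
σ = (1, 2, 3, 0): 23 + 29 + 24 + (-8) = 68
σ = (1, 3, 0, 2): 23 + 2 + 0 + 25 = 50
σ = (1, 3, 2, 0): 23 + 2 + 28 + (-8) = 45
σ = (2, 0, 1, 3): (-4) + 25 + 6 + (-4) = 23
σ = (2, 0, 3, 1): (-4) + 25 + 24 + 21 = 66
σ = (2, 1, 0, 3): (-4) + 0 + 0 + (-4) = -8
σ = (2, 1, 3, 0): (-4) + 0 + 24 + (-8) = 12
σ = (2, 3, 0, 1): (-4) + 2 + 0 + 21 = 19
σ = (2, 3, 1, 0): (-4) + 2 + 6 + (-8) = -4
σ = (3, 0, 1, 2): 21 + 25 + 6 + 25 = 77
σ = (3, 0, 2, 1): 21 + 25 + 28 + 21 = 95
σ = (3, 1, 0, 2): 21 + 0 + 0 + 25 = 46
σ = (3, 1, 2, 0): 21 + 0 + 28 + (-8) = 41
σ = (3, 2, 0, 1): 21 + 29 + 0 + 21 = 71
σ = (3, 2, 1, 0): 21 + 29 + 6 + (-8) = 48
Optimal value attained by: σ = (0, 2, 3, 1).
Answer: det⊕(A) = 97; verdict: SINGULAR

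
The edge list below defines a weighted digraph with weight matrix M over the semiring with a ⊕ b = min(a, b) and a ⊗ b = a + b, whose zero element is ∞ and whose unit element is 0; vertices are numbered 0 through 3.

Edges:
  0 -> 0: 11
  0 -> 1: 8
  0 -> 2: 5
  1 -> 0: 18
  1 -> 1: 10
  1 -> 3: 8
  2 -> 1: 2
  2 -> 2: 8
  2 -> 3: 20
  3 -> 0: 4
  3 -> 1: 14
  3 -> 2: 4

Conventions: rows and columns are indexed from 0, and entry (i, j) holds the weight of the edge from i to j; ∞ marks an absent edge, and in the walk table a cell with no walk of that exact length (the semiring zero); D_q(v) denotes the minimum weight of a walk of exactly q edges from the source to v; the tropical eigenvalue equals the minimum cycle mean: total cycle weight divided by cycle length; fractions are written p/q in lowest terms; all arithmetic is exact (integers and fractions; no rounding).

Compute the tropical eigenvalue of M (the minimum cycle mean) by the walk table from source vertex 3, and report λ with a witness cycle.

q=0: [∞, ∞, ∞, 0]
q=1: [4, 14, 4, ∞]
q=2: [15, 6, 9, 22]
q=3: [24, 11, 17, 14]
q=4: [18, 19, 18, 19]
Optimal cycle mean attained by: cycle 1->3->2->1, total 8 + 4 + 2, length 3.
Answer: λ = 14/3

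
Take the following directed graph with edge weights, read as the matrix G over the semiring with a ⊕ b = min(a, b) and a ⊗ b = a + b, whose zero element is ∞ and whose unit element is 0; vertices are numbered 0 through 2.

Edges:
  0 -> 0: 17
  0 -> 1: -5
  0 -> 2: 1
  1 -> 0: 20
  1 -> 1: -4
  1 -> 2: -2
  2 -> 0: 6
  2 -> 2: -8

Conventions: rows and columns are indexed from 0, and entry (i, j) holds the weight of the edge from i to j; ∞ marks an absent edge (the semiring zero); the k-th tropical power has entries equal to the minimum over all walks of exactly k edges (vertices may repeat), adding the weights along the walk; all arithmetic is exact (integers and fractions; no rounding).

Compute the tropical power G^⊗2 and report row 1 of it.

G^⊗2:
  [7, -9, -7]
  [4, -8, -10]
  [-2, 1, -16]
Answer: row 1 of G^⊗2 = [4, -8, -10]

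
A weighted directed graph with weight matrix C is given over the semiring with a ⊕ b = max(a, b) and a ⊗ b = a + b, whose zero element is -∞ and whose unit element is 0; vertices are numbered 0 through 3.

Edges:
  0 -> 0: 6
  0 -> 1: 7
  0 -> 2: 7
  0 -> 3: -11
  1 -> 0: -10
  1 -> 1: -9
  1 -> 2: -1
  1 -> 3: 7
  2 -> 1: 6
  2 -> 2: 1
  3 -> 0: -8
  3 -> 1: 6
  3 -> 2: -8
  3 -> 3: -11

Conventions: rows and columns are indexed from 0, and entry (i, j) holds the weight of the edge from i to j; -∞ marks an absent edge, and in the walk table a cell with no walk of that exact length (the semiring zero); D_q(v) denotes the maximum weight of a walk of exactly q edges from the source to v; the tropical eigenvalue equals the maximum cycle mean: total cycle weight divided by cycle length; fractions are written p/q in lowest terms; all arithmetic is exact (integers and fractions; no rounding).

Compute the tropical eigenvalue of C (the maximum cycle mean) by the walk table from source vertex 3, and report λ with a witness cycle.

q=0: [-∞, -∞, -∞, 0]
q=1: [-8, 6, -8, -11]
q=2: [-2, -1, 5, 13]
q=3: [5, 19, 6, 6]
q=4: [11, 12, 18, 26]
Optimal cycle mean attained by: cycle 1->3->1, total 7 + 6, length 2.
Answer: λ = 13/2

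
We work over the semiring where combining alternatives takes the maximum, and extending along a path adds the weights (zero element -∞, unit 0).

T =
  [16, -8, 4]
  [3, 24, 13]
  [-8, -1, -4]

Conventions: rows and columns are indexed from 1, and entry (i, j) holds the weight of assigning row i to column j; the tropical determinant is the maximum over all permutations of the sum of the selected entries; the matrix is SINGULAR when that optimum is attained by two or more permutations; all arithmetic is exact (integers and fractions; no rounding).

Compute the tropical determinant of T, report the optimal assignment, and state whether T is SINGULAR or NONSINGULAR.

σ = (1, 2, 3): 16 + 24 + (-4) = 36
σ = (1, 3, 2): 16 + 13 + (-1) = 28
σ = (2, 1, 3): (-8) + 3 + (-4) = -9
σ = (2, 3, 1): (-8) + 13 + (-8) = -3
σ = (3, 1, 2): 4 + 3 + (-1) = 6
σ = (3, 2, 1): 4 + 24 + (-8) = 20
Optimal value attained by: σ = (1, 2, 3).
Answer: det⊕(T) = 36; verdict: NONSINGULAR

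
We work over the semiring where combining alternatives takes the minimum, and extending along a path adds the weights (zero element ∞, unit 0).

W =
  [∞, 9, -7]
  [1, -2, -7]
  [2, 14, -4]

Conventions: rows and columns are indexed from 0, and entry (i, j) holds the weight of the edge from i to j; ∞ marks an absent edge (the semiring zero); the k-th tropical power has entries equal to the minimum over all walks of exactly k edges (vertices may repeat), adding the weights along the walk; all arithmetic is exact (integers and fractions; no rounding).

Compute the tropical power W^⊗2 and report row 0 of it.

W^⊗2:
  [-5, 7, -11]
  [-5, -4, -11]
  [-2, 10, -8]
Answer: row 0 of W^⊗2 = [-5, 7, -11]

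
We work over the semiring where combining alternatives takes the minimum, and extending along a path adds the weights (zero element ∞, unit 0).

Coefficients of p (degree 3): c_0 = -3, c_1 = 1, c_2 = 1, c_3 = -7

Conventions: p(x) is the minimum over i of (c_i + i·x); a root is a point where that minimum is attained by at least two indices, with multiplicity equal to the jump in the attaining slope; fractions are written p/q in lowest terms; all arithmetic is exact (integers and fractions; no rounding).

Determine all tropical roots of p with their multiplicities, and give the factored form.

hull edge (i=0, c=-3) to (i=3, c=-7): slope -4/3, span 3
Factored form: p(x) = -7 ⊗ (x ⊕ 4/3) ⊗ (x ⊕ 4/3) ⊗ (x ⊕ 4/3)
Answer: roots = 4/3 (mult 3)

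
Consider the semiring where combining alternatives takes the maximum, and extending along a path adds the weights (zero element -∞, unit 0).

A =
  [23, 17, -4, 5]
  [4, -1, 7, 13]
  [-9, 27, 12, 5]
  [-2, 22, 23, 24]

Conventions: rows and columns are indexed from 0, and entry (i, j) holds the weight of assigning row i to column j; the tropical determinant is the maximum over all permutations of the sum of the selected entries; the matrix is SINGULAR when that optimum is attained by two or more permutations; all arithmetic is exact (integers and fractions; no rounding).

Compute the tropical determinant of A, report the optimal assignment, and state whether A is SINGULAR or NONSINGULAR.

σ = (0, 1, 2, 3): 23 + (-1) + 12 + 24 = 58
σ = (0, 1, 3, 2): 23 + (-1) + 5 + 23 = 50
σ = (0, 2, 1, 3): 23 + 7 + 27 + 24 = 81
σ = (0, 2, 3, 1): 23 + 7 + 5 + 22 = 57
σ = (0, 3, 1, 2): 23 + 13 + 27 + 23 = 86
σ = (0, 3, 2, 1): 23 + 13 + 12 + 22 = 70
σ = (1, 0, 2, 3): 17 + 4 + 12 + 24 = 57
σ = (1, 0, 3, 2): 17 + 4 + 5 + 23 = 49
σ = (1, 2, 0, 3): 17 + 7 + (-9) + 24 = 39
σ = (1, 2, 3, 0): 17 + 7 + 5 + (-2) = 27
σ = (1, 3, 0, 2): 17 + 13 + (-9) + 23 = 44
σ = (1, 3, 2, 0): 17 + 13 + 12 + (-2) = 40
σ = (2, 0, 1, 3): (-4) + 4 + 27 + 24 = 51
σ = (2, 0, 3, 1): (-4) + 4 + 5 + 22 = 27
σ = (2, 1, 0, 3): (-4) + (-1) + (-9) + 24 = 10
σ = (2, 1, 3, 0): (-4) + (-1) + 5 + (-2) = -2
σ = (2, 3, 0, 1): (-4) + 13 + (-9) + 22 = 22
σ = (2, 3, 1, 0): (-4) + 13 + 27 + (-2) = 34
σ = (3, 0, 1, 2): 5 + 4 + 27 + 23 = 59
σ = (3, 0, 2, 1): 5 + 4 + 12 + 22 = 43
σ = (3, 1, 0, 2): 5 + (-1) + (-9) + 23 = 18
σ = (3, 1, 2, 0): 5 + (-1) + 12 + (-2) = 14
σ = (3, 2, 0, 1): 5 + 7 + (-9) + 22 = 25
σ = (3, 2, 1, 0): 5 + 7 + 27 + (-2) = 37
Optimal value attained by: σ = (0, 3, 1, 2).
Answer: det⊕(A) = 86; verdict: NONSINGULAR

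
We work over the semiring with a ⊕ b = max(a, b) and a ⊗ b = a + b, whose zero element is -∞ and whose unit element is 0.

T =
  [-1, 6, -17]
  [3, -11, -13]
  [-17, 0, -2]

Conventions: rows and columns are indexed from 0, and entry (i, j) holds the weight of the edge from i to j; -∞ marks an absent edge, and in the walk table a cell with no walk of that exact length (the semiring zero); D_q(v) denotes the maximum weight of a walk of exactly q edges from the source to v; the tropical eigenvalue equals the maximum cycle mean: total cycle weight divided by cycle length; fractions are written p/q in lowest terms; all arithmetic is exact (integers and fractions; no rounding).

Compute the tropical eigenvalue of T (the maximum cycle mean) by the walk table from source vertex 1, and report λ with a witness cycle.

q=0: [-∞, 0, -∞]
q=1: [3, -11, -13]
q=2: [2, 9, -14]
q=3: [12, 8, -4]
Optimal cycle mean attained by: cycle 0->1->0, total 6 + 3, length 2.
Answer: λ = 9/2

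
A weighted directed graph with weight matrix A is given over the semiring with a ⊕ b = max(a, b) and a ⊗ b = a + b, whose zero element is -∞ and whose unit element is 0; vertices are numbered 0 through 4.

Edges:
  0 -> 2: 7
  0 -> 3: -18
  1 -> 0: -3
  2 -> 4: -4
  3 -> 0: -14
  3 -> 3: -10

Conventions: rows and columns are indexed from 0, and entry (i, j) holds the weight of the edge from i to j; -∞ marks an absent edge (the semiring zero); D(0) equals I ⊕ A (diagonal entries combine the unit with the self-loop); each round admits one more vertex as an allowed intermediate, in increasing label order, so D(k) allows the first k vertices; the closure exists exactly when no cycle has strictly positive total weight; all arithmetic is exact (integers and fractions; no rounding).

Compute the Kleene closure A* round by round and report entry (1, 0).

D(0):
  [0, -∞, 7, -18, -∞]
  [-3, 0, -∞, -∞, -∞]
  [-∞, -∞, 0, -∞, -4]
  [-14, -∞, -∞, 0, -∞]
  [-∞, -∞, -∞, -∞, 0]
D(1):
  [0, -∞, 7, -18, -∞]
  [-3, 0, 4, -21, -∞]
  [-∞, -∞, 0, -∞, -4]
  [-14, -∞, -7, 0, -∞]
  [-∞, -∞, -∞, -∞, 0]
D(2):
  [0, -∞, 7, -18, -∞]
  [-3, 0, 4, -21, -∞]
  [-∞, -∞, 0, -∞, -4]
  [-14, -∞, -7, 0, -∞]
  [-∞, -∞, -∞, -∞, 0]
D(3):
  [0, -∞, 7, -18, 3]
  [-3, 0, 4, -21, 0]
  [-∞, -∞, 0, -∞, -4]
  [-14, -∞, -7, 0, -11]
  [-∞, -∞, -∞, -∞, 0]
D(4):
  [0, -∞, 7, -18, 3]
  [-3, 0, 4, -21, 0]
  [-∞, -∞, 0, -∞, -4]
  [-14, -∞, -7, 0, -11]
  [-∞, -∞, -∞, -∞, 0]
D(5):
  [0, -∞, 7, -18, 3]
  [-3, 0, 4, -21, 0]
  [-∞, -∞, 0, -∞, -4]
  [-14, -∞, -7, 0, -11]
  [-∞, -∞, -∞, -∞, 0]
Answer: A*[1][0] = -3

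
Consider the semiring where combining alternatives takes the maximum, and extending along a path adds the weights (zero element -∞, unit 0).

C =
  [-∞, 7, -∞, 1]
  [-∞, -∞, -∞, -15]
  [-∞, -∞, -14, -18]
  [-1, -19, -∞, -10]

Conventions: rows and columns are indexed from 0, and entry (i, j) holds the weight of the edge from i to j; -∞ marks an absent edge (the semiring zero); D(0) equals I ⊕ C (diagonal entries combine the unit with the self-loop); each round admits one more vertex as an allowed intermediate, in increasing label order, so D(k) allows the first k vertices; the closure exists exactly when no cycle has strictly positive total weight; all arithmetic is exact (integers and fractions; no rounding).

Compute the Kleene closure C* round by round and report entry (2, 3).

D(0):
  [0, 7, -∞, 1]
  [-∞, 0, -∞, -15]
  [-∞, -∞, 0, -18]
  [-1, -19, -∞, 0]
D(1):
  [0, 7, -∞, 1]
  [-∞, 0, -∞, -15]
  [-∞, -∞, 0, -18]
  [-1, 6, -∞, 0]
D(2):
  [0, 7, -∞, 1]
  [-∞, 0, -∞, -15]
  [-∞, -∞, 0, -18]
  [-1, 6, -∞, 0]
D(3):
  [0, 7, -∞, 1]
  [-∞, 0, -∞, -15]
  [-∞, -∞, 0, -18]
  [-1, 6, -∞, 0]
D(4):
  [0, 7, -∞, 1]
  [-16, 0, -∞, -15]
  [-19, -12, 0, -18]
  [-1, 6, -∞, 0]
Answer: C*[2][3] = -18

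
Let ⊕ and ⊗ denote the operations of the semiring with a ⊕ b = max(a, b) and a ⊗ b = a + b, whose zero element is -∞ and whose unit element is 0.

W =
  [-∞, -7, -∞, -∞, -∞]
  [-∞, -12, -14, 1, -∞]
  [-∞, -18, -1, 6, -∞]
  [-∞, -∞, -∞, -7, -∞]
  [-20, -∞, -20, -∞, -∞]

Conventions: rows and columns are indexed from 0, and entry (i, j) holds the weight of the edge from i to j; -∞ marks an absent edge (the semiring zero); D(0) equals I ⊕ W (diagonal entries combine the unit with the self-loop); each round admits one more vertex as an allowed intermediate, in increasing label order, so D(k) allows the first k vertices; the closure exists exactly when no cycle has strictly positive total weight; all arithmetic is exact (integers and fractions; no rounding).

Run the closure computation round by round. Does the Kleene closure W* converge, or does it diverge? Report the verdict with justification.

D(0):
  [0, -7, -∞, -∞, -∞]
  [-∞, 0, -14, 1, -∞]
  [-∞, -18, 0, 6, -∞]
  [-∞, -∞, -∞, 0, -∞]
  [-20, -∞, -20, -∞, 0]
D(1):
  [0, -7, -∞, -∞, -∞]
  [-∞, 0, -14, 1, -∞]
  [-∞, -18, 0, 6, -∞]
  [-∞, -∞, -∞, 0, -∞]
  [-20, -27, -20, -∞, 0]
D(2):
  [0, -7, -21, -6, -∞]
  [-∞, 0, -14, 1, -∞]
  [-∞, -18, 0, 6, -∞]
  [-∞, -∞, -∞, 0, -∞]
  [-20, -27, -20, -26, 0]
D(3):
  [0, -7, -21, -6, -∞]
  [-∞, 0, -14, 1, -∞]
  [-∞, -18, 0, 6, -∞]
  [-∞, -∞, -∞, 0, -∞]
  [-20, -27, -20, -14, 0]
D(4):
  [0, -7, -21, -6, -∞]
  [-∞, 0, -14, 1, -∞]
  [-∞, -18, 0, 6, -∞]
  [-∞, -∞, -∞, 0, -∞]
  [-20, -27, -20, -14, 0]
D(5):
  [0, -7, -21, -6, -∞]
  [-∞, 0, -14, 1, -∞]
  [-∞, -18, 0, 6, -∞]
  [-∞, -∞, -∞, 0, -∞]
  [-20, -27, -20, -14, 0]
Key observation: every diagonal entry stays at the unit through all rounds, so no improving cycle exists.
Answer: CONVERGES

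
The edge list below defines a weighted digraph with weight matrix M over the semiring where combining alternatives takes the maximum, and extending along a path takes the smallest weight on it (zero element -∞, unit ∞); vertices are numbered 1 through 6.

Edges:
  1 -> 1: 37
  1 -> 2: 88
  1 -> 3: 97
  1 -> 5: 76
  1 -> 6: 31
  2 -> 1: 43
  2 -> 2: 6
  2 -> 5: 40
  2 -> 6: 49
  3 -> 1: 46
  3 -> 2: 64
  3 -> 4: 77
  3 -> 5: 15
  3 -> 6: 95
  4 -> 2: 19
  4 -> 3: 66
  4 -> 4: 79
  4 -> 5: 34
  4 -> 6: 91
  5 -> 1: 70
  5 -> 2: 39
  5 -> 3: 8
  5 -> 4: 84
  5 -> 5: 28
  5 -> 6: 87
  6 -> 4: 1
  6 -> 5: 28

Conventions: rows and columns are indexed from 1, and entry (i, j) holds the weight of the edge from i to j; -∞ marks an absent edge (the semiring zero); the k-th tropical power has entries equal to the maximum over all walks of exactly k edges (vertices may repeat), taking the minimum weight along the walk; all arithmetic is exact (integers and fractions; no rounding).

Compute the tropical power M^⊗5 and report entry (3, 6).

M^⊗2:
  [70, 64, 37, 77, 40, 95]
  [40, 43, 43, 40, 43, 40]
  [43, 46, 66, 77, 46, 77]
  [46, 64, 66, 79, 34, 79]
  [39, 70, 70, 79, 70, 84]
  [28, 28, 8, 28, 28, 28]
M^⊗3:
  [43, 70, 70, 77, 70, 77]
  [43, 43, 40, 43, 40, 43]
  [46, 64, 66, 77, 43, 77]
  [46, 64, 66, 79, 46, 79]
  [70, 64, 66, 79, 40, 79]
  [28, 28, 28, 28, 28, 28]
M^⊗4:
  [70, 64, 66, 77, 43, 77]
  [43, 43, 43, 43, 43, 43]
  [46, 64, 66, 77, 46, 77]
  [46, 64, 66, 79, 46, 79]
  [46, 70, 70, 79, 70, 79]
  [28, 28, 28, 28, 28, 28]
M^⊗5:
  [46, 70, 70, 77, 70, 77]
  [43, 43, 43, 43, 43, 43]
  [46, 64, 66, 77, 46, 77]
  [46, 64, 66, 79, 46, 79]
  [70, 64, 66, 79, 46, 79]
  [28, 28, 28, 28, 28, 28]
Key observation: the optimum is the walk 3->4->4->4->4->6, with weight 77 min 79 min 79 min 79 min 91 = 77.
Optimal value attained by: walk 3->4->4->4->4->6.
Answer: (M^⊗5)[3][6] = 77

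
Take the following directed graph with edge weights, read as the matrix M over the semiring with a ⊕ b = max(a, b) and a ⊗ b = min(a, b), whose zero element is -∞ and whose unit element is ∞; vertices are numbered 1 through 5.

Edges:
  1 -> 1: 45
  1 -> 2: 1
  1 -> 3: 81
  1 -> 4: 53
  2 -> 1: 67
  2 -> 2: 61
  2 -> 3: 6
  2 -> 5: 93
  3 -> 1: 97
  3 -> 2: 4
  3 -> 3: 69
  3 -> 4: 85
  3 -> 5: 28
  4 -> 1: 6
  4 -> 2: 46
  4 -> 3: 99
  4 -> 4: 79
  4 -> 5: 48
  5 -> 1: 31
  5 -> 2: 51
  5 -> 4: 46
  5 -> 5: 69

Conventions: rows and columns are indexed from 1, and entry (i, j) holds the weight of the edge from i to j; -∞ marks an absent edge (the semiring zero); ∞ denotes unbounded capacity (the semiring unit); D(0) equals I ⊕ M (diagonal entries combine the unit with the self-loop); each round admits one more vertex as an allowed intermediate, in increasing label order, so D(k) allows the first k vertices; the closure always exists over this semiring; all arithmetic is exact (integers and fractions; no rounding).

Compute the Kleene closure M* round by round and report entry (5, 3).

D(0):
  [∞, 1, 81, 53, -∞]
  [67, ∞, 6, -∞, 93]
  [97, 4, ∞, 85, 28]
  [6, 46, 99, ∞, 48]
  [31, 51, -∞, 46, ∞]
D(1):
  [∞, 1, 81, 53, -∞]
  [67, ∞, 67, 53, 93]
  [97, 4, ∞, 85, 28]
  [6, 46, 99, ∞, 48]
  [31, 51, 31, 46, ∞]
D(2):
  [∞, 1, 81, 53, 1]
  [67, ∞, 67, 53, 93]
  [97, 4, ∞, 85, 28]
  [46, 46, 99, ∞, 48]
  [51, 51, 51, 51, ∞]
D(3):
  [∞, 4, 81, 81, 28]
  [67, ∞, 67, 67, 93]
  [97, 4, ∞, 85, 28]
  [97, 46, 99, ∞, 48]
  [51, 51, 51, 51, ∞]
D(4):
  [∞, 46, 81, 81, 48]
  [67, ∞, 67, 67, 93]
  [97, 46, ∞, 85, 48]
  [97, 46, 99, ∞, 48]
  [51, 51, 51, 51, ∞]
D(5):
  [∞, 48, 81, 81, 48]
  [67, ∞, 67, 67, 93]
  [97, 48, ∞, 85, 48]
  [97, 48, 99, ∞, 48]
  [51, 51, 51, 51, ∞]
Answer: M*[5][3] = 51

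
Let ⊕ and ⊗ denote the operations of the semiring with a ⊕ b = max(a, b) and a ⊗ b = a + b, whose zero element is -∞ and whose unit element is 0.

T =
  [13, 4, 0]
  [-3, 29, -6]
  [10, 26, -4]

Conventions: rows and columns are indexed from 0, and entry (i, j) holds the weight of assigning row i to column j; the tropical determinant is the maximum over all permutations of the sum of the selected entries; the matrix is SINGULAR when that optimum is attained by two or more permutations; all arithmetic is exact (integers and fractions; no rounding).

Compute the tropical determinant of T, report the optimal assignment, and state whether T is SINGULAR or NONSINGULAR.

σ = (0, 1, 2): 13 + 29 + (-4) = 38
σ = (0, 2, 1): 13 + (-6) + 26 = 33
σ = (1, 0, 2): 4 + (-3) + (-4) = -3
σ = (1, 2, 0): 4 + (-6) + 10 = 8
σ = (2, 0, 1): 0 + (-3) + 26 = 23
σ = (2, 1, 0): 0 + 29 + 10 = 39
Optimal value attained by: σ = (2, 1, 0).
Answer: det⊕(T) = 39; verdict: NONSINGULAR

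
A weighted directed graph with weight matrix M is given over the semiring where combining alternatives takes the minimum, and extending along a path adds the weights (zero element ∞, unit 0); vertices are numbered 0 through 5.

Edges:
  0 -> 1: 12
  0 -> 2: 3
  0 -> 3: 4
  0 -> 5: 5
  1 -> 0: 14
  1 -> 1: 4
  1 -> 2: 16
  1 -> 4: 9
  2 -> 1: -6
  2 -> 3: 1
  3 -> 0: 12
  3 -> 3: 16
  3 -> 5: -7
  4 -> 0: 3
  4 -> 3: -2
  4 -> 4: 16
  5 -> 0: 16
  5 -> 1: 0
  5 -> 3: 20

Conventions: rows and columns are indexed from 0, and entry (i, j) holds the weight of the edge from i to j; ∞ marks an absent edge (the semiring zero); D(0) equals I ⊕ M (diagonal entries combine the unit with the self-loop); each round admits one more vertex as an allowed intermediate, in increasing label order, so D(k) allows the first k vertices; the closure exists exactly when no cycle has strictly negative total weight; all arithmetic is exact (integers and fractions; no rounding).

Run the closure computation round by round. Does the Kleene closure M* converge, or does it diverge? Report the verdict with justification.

D(0):
  [0, 12, 3, 4, ∞, 5]
  [14, 0, 16, ∞, 9, ∞]
  [∞, -6, 0, 1, ∞, ∞]
  [12, ∞, ∞, 0, ∞, -7]
  [3, ∞, ∞, -2, 0, ∞]
  [16, 0, ∞, 20, ∞, 0]
D(1):
  [0, 12, 3, 4, ∞, 5]
  [14, 0, 16, 18, 9, 19]
  [∞, -6, 0, 1, ∞, ∞]
  [12, 24, 15, 0, ∞, -7]
  [3, 15, 6, -2, 0, 8]
  [16, 0, 19, 20, ∞, 0]
D(2):
  [0, 12, 3, 4, 21, 5]
  [14, 0, 16, 18, 9, 19]
  [8, -6, 0, 1, 3, 13]
  [12, 24, 15, 0, 33, -7]
  [3, 15, 6, -2, 0, 8]
  [14, 0, 16, 18, 9, 0]
D(3):
  [0, -3, 3, 4, 6, 5]
  [14, 0, 16, 17, 9, 19]
  [8, -6, 0, 1, 3, 13]
  [12, 9, 15, 0, 18, -7]
  [3, 0, 6, -2, 0, 8]
  [14, 0, 16, 17, 9, 0]
D(4):
  [0, -3, 3, 4, 6, -3]
  [14, 0, 16, 17, 9, 10]
  [8, -6, 0, 1, 3, -6]
  [12, 9, 15, 0, 18, -7]
  [3, 0, 6, -2, 0, -9]
  [14, 0, 16, 17, 9, 0]
D(5):
  [0, -3, 3, 4, 6, -3]
  [12, 0, 15, 7, 9, 0]
  [6, -6, 0, 1, 3, -6]
  [12, 9, 15, 0, 18, -7]
  [3, 0, 6, -2, 0, -9]
  [12, 0, 15, 7, 9, 0]
D(6):
  [0, -3, 3, 4, 6, -3]
  [12, 0, 15, 7, 9, 0]
  [6, -6, 0, 1, 3, -6]
  [5, -7, 8, 0, 2, -7]
  [3, -9, 6, -2, 0, -9]
  [12, 0, 15, 7, 9, 0]
Key observation: every diagonal entry stays at the unit through all rounds, so no improving cycle exists.
Answer: CONVERGES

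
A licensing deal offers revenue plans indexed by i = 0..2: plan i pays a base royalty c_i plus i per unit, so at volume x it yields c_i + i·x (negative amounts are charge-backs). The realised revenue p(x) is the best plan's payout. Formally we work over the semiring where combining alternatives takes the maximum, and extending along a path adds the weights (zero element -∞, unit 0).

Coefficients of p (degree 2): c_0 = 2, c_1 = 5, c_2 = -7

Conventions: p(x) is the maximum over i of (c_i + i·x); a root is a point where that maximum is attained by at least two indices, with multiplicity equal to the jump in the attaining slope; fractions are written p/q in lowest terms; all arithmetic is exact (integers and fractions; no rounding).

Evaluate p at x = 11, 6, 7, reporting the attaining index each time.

p(11) = max(2+0·11=2, 5+1·11=16, -7+2·11=15) = 16 (attained by i=1)
p(6) = max(2+0·6=2, 5+1·6=11, -7+2·6=5) = 11 (attained by i=1)
p(7) = max(2+0·7=2, 5+1·7=12, -7+2·7=7) = 12 (attained by i=1)
Answer: p(11) = 16; p(6) = 11; p(7) = 12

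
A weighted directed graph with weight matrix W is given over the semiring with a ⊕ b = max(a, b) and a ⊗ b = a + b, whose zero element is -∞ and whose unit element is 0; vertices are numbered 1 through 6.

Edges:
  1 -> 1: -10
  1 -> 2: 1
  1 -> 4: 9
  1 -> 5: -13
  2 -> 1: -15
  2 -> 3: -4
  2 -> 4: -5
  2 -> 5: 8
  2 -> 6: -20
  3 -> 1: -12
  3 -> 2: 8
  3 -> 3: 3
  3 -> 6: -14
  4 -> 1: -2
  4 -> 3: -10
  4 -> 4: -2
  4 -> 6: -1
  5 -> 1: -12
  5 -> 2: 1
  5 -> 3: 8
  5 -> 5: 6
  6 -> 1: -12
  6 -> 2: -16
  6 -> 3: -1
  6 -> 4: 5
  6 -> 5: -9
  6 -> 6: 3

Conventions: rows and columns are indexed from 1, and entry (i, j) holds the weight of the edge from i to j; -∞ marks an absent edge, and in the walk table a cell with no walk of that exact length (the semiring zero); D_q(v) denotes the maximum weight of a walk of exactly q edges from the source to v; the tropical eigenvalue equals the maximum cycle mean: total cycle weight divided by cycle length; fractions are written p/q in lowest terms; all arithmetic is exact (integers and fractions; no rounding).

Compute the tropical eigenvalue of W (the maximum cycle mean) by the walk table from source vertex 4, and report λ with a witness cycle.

q=0: [-∞, -∞, -∞, 0, -∞, -∞]
q=1: [-2, -∞, -10, -2, -∞, -1]
q=2: [-4, -1, -2, 7, -10, 2]
q=3: [5, 6, 1, 7, 7, 6]
q=4: [5, 9, 15, 14, 14, 9]
q=5: [12, 23, 22, 14, 20, 13]
q=6: [12, 30, 28, 21, 31, 16]
Optimal cycle mean attained by: cycle 2->5->3->2, total 8 + 8 + 8, length 3.
Answer: λ = 8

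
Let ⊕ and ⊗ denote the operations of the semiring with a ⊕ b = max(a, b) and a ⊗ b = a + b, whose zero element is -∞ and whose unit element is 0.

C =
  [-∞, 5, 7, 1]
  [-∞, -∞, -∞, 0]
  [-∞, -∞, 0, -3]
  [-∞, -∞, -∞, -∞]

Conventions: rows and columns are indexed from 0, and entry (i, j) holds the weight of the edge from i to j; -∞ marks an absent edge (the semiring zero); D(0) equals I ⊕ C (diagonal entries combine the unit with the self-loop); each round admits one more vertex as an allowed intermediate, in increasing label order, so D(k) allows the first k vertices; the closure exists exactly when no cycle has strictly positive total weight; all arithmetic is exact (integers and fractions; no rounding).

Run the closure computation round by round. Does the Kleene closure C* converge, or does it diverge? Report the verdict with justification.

D(0):
  [0, 5, 7, 1]
  [-∞, 0, -∞, 0]
  [-∞, -∞, 0, -3]
  [-∞, -∞, -∞, 0]
D(1):
  [0, 5, 7, 1]
  [-∞, 0, -∞, 0]
  [-∞, -∞, 0, -3]
  [-∞, -∞, -∞, 0]
D(2):
  [0, 5, 7, 5]
  [-∞, 0, -∞, 0]
  [-∞, -∞, 0, -3]
  [-∞, -∞, -∞, 0]
D(3):
  [0, 5, 7, 5]
  [-∞, 0, -∞, 0]
  [-∞, -∞, 0, -3]
  [-∞, -∞, -∞, 0]
D(4):
  [0, 5, 7, 5]
  [-∞, 0, -∞, 0]
  [-∞, -∞, 0, -3]
  [-∞, -∞, -∞, 0]
Key observation: every diagonal entry stays at the unit through all rounds, so no improving cycle exists.
Answer: CONVERGES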